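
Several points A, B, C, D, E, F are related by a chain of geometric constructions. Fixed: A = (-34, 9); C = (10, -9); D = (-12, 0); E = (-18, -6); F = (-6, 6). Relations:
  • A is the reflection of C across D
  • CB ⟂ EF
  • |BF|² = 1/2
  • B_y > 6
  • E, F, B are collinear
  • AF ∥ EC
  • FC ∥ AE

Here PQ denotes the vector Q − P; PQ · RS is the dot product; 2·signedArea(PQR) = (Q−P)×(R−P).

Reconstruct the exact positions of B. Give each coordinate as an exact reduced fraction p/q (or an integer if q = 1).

1. B_x = -11/2  [E, F, B are collinear ∩ CB ⟂ EF]
2. B_y = 13/2  [E, F, B are collinear ∩ CB ⟂ EF]
   → B = (-11/2, 13/2)

B = (-11/2, 13/2)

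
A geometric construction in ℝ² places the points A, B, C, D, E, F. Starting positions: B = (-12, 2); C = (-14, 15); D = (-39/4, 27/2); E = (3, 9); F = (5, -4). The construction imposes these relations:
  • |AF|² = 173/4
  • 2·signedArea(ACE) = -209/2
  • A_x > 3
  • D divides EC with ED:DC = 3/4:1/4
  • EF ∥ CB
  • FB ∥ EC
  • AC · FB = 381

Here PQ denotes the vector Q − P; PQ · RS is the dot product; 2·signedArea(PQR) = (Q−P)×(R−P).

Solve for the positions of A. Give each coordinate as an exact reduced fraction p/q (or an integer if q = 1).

A = (4, 5/2)

1. A_x = 4  [AC · FB = 381 ∩ 2·signedArea(ACE) = -209/2]
2. A_y = 5/2  [AC · FB = 381 ∩ 2·signedArea(ACE) = -209/2]
   → A = (4, 5/2)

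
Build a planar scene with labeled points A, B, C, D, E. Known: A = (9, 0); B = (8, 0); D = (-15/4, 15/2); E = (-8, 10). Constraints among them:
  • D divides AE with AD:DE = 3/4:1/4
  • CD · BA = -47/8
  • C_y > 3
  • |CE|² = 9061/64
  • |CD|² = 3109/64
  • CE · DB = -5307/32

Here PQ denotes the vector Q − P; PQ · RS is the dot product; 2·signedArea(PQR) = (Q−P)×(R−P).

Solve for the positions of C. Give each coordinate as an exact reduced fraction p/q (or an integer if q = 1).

C = (17/8, 15/4)

1. C_x = 17/8  [CE · DB = -5307/32 ∩ CD · BA = -47/8]
2. C_y = 15/4  [CE · DB = -5307/32 ∩ CD · BA = -47/8]
   → C = (17/8, 15/4)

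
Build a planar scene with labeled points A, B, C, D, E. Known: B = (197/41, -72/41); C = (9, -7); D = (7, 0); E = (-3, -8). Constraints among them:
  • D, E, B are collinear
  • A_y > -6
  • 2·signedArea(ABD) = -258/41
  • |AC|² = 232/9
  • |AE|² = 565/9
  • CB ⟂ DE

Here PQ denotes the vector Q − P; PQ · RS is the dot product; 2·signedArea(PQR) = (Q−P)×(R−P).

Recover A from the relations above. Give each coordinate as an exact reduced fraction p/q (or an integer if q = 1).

1. A_x = 13/3  [line -72/41·x + 90/41·y + 762/41 = 0 ∩ |AE|² = 565/9]
2. A_y = -5  [line -72/41·x + 90/41·y + 762/41 = 0 ∩ |AE|² = 565/9]
   → A = (13/3, -5)

A = (13/3, -5)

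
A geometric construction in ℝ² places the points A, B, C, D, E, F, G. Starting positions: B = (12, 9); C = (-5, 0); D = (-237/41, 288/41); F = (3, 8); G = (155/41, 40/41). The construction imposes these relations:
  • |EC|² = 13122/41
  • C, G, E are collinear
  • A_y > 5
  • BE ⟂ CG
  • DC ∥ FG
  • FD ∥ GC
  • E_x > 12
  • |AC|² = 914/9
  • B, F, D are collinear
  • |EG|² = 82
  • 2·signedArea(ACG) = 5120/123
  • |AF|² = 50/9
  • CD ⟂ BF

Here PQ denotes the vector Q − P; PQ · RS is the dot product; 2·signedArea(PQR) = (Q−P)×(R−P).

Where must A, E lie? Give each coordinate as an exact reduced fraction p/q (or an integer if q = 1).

1. A_x = 10/3  [line -40/41·x + 360/41·y + -5720/123 = 0 ∩ |AC|² = 914/9]
2. A_y = 17/3  [line -40/41·x + 360/41·y + -5720/123 = 0 ∩ |AC|² = 914/9]
   → A = (10/3, 17/3)
3. E_x = 524/41  [C, G, E are collinear ∩ BE ⟂ CG]
4. E_y = 81/41  [C, G, E are collinear ∩ BE ⟂ CG]
   → E = (524/41, 81/41)

A = (10/3, 17/3)
E = (524/41, 81/41)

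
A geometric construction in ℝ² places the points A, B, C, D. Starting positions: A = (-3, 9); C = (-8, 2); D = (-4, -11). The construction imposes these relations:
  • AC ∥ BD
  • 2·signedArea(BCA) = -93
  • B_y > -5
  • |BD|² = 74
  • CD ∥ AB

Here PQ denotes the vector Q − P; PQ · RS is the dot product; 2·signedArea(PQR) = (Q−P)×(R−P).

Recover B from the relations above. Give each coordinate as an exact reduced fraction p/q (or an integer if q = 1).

B = (1, -4)

1. B_x = 1  [AC ∥ BD ∩ CD ∥ AB]
2. B_y = -4  [AC ∥ BD ∩ CD ∥ AB]
   → B = (1, -4)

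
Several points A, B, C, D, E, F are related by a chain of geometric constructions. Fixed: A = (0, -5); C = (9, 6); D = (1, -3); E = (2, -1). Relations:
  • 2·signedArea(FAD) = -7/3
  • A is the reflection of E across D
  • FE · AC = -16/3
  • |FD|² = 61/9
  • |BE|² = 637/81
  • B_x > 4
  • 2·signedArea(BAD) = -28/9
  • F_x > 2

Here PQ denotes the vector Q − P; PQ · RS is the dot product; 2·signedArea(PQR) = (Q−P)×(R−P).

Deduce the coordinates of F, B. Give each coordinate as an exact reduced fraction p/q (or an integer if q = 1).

B = (13/3, 5/9)
F = (3, -4/3)

1. F_x = 3  [2·signedArea(FAD) = -7/3 ∩ FE · AC = -16/3]
2. F_y = -4/3  [2·signedArea(FAD) = -7/3 ∩ FE · AC = -16/3]
   → F = (3, -4/3)
3. B_x = 13/3  [line -2·x + 1·y + 73/9 = 0 ∩ |BE|² = 637/81]
4. B_y = 5/9  [line -2·x + 1·y + 73/9 = 0 ∩ |BE|² = 637/81]
   → B = (13/3, 5/9)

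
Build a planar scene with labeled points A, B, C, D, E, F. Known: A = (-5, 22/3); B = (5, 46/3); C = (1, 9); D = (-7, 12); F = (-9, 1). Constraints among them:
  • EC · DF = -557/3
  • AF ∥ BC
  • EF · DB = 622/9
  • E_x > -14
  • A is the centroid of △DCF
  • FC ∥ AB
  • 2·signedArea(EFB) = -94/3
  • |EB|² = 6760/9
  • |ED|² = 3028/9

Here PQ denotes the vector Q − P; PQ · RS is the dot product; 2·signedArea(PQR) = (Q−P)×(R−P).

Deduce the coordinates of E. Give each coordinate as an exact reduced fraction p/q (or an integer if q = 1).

E = (-13, -16/3)

1. E_x = -13  [EC · DF = -557/3 ∩ 2·signedArea(EFB) = -94/3]
2. E_y = -16/3  [EC · DF = -557/3 ∩ 2·signedArea(EFB) = -94/3]
   → E = (-13, -16/3)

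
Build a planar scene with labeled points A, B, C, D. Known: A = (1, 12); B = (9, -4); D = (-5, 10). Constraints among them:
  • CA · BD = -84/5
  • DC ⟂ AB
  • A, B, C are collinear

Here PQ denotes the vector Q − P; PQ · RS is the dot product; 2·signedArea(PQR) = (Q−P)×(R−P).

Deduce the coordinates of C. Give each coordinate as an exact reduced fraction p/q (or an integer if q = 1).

1. C_x = 3/5  [A, B, C are collinear ∩ DC ⟂ AB]
2. C_y = 64/5  [A, B, C are collinear ∩ DC ⟂ AB]
   → C = (3/5, 64/5)

C = (3/5, 64/5)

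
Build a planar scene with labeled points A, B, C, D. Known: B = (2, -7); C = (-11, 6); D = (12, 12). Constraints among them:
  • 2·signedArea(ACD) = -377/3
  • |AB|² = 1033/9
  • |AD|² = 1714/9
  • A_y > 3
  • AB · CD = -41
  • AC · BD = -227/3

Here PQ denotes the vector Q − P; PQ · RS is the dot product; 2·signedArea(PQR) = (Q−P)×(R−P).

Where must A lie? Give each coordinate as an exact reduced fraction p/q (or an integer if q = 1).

A = (1, 11/3)

1. A_x = 1  [AC · BD = -227/3 ∩ AB · CD = -41]
2. A_y = 11/3  [AC · BD = -227/3 ∩ AB · CD = -41]
   → A = (1, 11/3)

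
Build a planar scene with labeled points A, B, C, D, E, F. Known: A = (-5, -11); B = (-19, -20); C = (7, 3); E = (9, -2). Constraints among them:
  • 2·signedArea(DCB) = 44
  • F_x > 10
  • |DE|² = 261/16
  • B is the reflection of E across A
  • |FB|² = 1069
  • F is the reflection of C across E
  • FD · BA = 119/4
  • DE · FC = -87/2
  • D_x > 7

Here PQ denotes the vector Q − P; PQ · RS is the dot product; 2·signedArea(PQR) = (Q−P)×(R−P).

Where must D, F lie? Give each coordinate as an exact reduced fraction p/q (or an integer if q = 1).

1. D_x = 15/2  [line 23·x + -26·y + -127 = 0 ∩ |DE|² = 261/16]
2. D_y = 7/4  [line 23·x + -26·y + -127 = 0 ∩ |DE|² = 261/16]
   → D = (15/2, 7/4)
3. F_x = 11  [F is the reflection of C across E]
4. F_y = -7  [F is the reflection of C across E]
   → F = (11, -7)

D = (15/2, 7/4)
F = (11, -7)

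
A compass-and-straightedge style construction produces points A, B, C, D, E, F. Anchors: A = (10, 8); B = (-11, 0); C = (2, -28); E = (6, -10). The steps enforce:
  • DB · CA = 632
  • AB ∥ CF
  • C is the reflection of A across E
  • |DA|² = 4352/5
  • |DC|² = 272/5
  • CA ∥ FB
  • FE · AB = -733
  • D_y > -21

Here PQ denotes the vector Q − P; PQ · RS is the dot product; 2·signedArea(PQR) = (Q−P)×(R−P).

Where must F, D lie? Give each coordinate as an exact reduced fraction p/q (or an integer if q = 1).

D = (18/5, -104/5)
F = (-19, -36)

1. F_x = -19  [CA ∥ FB ∩ AB ∥ CF]
2. F_y = -36  [CA ∥ FB ∩ AB ∥ CF]
   → F = (-19, -36)
3. D_x = 18/5  [line -8·x + -36·y + -720 = 0 ∩ |DA|² = 4352/5]
4. D_y = -104/5  [line -8·x + -36·y + -720 = 0 ∩ |DA|² = 4352/5]
   → D = (18/5, -104/5)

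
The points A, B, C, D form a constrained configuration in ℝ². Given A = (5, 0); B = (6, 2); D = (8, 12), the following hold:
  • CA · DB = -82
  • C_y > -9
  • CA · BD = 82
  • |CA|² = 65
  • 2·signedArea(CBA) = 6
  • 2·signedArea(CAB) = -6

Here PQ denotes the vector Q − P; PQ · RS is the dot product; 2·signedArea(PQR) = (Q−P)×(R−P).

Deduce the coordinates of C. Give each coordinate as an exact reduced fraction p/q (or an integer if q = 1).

C = (4, -8)

1. C_x = 4  [2·signedArea(CAB) = -6 ∩ CA · BD = 82]
2. C_y = -8  [2·signedArea(CAB) = -6 ∩ CA · BD = 82]
   → C = (4, -8)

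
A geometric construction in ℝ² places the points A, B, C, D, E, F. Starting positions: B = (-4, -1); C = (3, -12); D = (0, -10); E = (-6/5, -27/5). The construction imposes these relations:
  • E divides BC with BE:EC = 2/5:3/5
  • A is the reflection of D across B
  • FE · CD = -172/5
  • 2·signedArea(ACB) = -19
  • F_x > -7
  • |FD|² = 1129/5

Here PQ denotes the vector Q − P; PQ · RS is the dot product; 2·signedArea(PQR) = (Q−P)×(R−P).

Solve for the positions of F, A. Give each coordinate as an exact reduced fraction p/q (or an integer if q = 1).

A = (-8, 8)
F = (-34/5, 17/5)

1. F_x = -34/5  [line 3·x + -2·y + 136/5 = 0 ∩ |FD|² = 1129/5]
2. F_y = 17/5  [line 3·x + -2·y + 136/5 = 0 ∩ |FD|² = 1129/5]
   → F = (-34/5, 17/5)
3. A_x = -8  [A is the reflection of D across B]
4. A_y = 8  [A is the reflection of D across B]
   → A = (-8, 8)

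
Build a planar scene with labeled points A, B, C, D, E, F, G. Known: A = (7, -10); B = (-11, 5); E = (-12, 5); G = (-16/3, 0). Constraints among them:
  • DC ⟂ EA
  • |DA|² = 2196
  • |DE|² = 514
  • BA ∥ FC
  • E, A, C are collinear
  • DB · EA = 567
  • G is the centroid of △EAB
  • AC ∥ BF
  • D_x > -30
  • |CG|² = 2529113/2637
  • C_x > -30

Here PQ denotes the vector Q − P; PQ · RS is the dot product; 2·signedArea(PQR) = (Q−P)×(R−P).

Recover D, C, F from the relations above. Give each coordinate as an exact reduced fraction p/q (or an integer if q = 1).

C = (-8722/293, 5575/293)
D = (-29, 20)
F = (-13996/293, 9970/293)

1. D_x = -29  [line -19·x + 15·y + -851 = 0 ∩ |DA|² = 2196]
2. D_y = 20  [line -19·x + 15·y + -851 = 0 ∩ |DA|² = 2196]
   → D = (-29, 20)
3. C_x = -8722/293  [E, A, C are collinear ∩ DC ⟂ EA]
4. C_y = 5575/293  [E, A, C are collinear ∩ DC ⟂ EA]
   → C = (-8722/293, 5575/293)
5. F_x = -13996/293  [BA ∥ FC ∩ AC ∥ BF]
6. F_y = 9970/293  [BA ∥ FC ∩ AC ∥ BF]
   → F = (-13996/293, 9970/293)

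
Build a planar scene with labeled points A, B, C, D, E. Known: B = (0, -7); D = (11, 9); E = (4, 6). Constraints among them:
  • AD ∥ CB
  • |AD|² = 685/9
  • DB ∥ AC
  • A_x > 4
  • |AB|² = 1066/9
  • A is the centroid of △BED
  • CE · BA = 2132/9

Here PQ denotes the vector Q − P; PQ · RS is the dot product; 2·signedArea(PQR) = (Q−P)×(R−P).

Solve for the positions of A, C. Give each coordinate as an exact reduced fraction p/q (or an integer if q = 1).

A = (5, 8/3)
C = (-6, -40/3)

1. A_x = 5  [A is the centroid of △BED]
2. A_y = 8/3  [A is the centroid of △BED]
   → A = (5, 8/3)
3. C_x = -6  [AD ∥ CB ∩ DB ∥ AC]
4. C_y = -40/3  [AD ∥ CB ∩ DB ∥ AC]
   → C = (-6, -40/3)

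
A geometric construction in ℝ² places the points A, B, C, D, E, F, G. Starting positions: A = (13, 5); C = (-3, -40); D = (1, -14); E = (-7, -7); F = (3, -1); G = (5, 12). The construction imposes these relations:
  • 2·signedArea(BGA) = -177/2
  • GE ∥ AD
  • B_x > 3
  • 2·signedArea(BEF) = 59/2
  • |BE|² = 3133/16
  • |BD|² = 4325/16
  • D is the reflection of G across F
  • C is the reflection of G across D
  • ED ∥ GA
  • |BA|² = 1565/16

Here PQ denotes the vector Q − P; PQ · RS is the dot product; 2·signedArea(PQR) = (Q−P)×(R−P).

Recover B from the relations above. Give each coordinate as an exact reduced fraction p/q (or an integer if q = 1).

B = (7/2, 9/4)

1. B_x = 7/2  [2·signedArea(BGA) = -177/2 ∩ 2·signedArea(BEF) = 59/2]
2. B_y = 9/4  [2·signedArea(BGA) = -177/2 ∩ 2·signedArea(BEF) = 59/2]
   → B = (7/2, 9/4)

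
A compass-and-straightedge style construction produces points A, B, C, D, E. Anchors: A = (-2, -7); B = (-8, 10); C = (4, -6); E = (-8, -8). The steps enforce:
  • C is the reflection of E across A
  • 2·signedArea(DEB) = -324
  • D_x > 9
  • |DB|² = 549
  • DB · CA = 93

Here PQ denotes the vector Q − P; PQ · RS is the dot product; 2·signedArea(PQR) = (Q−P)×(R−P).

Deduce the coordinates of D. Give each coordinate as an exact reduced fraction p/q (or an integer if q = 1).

D = (10, -5)

1. D_x = 10  [2·signedArea(DEB) = -324 ∩ DB · CA = 93]
2. D_y = -5  [2·signedArea(DEB) = -324 ∩ DB · CA = 93]
   → D = (10, -5)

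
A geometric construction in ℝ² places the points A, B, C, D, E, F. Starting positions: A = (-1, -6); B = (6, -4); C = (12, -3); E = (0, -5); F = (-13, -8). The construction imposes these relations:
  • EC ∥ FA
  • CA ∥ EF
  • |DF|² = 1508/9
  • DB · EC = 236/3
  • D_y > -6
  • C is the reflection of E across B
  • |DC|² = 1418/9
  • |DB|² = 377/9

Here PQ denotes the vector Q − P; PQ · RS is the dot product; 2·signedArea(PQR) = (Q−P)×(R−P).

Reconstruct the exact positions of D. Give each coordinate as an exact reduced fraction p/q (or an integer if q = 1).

1. D_x = -1/3  [line -12·x + -2·y + -44/3 = 0 ∩ |DF|² = 1508/9]
2. D_y = -16/3  [line -12·x + -2·y + -44/3 = 0 ∩ |DF|² = 1508/9]
   → D = (-1/3, -16/3)

D = (-1/3, -16/3)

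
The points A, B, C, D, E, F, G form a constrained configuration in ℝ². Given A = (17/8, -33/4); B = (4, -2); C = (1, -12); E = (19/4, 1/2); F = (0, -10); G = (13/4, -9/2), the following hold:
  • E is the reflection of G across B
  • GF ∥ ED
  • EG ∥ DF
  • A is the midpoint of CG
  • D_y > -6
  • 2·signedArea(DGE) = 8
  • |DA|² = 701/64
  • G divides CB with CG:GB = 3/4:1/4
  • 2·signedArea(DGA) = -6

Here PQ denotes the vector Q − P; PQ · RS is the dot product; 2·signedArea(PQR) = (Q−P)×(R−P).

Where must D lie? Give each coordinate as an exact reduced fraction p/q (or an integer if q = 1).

1. D_x = 3/2  [EG ∥ DF ∩ GF ∥ ED]
2. D_y = -5  [EG ∥ DF ∩ GF ∥ ED]
   → D = (3/2, -5)

D = (3/2, -5)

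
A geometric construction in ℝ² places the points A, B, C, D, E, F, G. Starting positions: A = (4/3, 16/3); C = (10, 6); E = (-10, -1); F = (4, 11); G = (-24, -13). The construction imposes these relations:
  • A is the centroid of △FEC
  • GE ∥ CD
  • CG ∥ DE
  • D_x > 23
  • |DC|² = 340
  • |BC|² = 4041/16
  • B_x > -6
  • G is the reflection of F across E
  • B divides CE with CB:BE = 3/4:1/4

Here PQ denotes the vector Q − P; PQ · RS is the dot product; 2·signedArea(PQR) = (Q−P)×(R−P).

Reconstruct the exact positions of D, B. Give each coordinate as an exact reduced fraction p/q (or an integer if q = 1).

1. D_x = 24  [CG ∥ DE ∩ GE ∥ CD]
2. D_y = 18  [CG ∥ DE ∩ GE ∥ CD]
   → D = (24, 18)
3. B_x = -5  [B divides CE with CB:BE = 3/4:1/4]
4. B_y = 3/4  [B divides CE with CB:BE = 3/4:1/4]
   → B = (-5, 3/4)

B = (-5, 3/4)
D = (24, 18)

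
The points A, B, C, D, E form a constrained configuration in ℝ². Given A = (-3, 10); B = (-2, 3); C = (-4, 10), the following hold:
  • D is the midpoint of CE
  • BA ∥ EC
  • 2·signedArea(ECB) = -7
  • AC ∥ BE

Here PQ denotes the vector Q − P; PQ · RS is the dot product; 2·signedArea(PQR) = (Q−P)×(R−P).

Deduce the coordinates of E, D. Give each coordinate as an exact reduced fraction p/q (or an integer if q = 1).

D = (-7/2, 13/2)
E = (-3, 3)

1. E_x = -3  [BA ∥ EC ∩ AC ∥ BE]
2. E_y = 3  [BA ∥ EC ∩ AC ∥ BE]
   → E = (-3, 3)
3. D_x = -7/2  [D is the midpoint of CE]
4. D_y = 13/2  [D is the midpoint of CE]
   → D = (-7/2, 13/2)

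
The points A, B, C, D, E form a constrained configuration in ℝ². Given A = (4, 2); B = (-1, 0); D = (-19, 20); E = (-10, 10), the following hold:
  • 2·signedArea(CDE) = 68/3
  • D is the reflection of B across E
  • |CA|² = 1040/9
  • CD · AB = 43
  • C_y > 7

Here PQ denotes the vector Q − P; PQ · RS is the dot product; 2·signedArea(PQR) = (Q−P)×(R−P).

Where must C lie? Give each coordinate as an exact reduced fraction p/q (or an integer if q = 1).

C = (-16/3, 22/3)

1. C_x = -16/3  [2·signedArea(CDE) = 68/3 ∩ CD · AB = 43]
2. C_y = 22/3  [2·signedArea(CDE) = 68/3 ∩ CD · AB = 43]
   → C = (-16/3, 22/3)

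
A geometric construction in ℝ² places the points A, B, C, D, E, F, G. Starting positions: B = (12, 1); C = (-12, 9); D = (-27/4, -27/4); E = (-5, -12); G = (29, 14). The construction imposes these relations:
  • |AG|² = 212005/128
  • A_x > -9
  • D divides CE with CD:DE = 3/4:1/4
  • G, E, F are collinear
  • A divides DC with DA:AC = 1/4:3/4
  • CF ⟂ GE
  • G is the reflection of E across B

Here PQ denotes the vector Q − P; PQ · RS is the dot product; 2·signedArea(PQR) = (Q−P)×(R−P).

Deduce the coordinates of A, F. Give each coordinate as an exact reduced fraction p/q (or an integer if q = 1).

1. A_x = -129/16  [A divides DC with DA:AC = 1/4:3/4]
2. A_y = -45/16  [A divides DC with DA:AC = 1/4:3/4]
   → A = (-129/16, -45/16)
3. F_x = 164/229  [G, E, F are collinear ∩ CF ⟂ GE]
4. F_y = -1747/229  [G, E, F are collinear ∩ CF ⟂ GE]
   → F = (164/229, -1747/229)

A = (-129/16, -45/16)
F = (164/229, -1747/229)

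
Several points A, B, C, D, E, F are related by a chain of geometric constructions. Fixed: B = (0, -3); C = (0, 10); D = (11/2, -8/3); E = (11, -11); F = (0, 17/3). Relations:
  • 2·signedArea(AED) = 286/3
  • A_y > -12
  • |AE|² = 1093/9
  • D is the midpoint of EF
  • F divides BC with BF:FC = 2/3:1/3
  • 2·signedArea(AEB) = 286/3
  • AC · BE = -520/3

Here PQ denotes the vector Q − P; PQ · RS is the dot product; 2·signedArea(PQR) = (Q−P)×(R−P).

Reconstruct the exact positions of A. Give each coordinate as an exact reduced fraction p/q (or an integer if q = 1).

1. A_x = 0  [2·signedArea(AEB) = 286/3 ∩ AC · BE = -520/3]
2. A_y = -35/3  [2·signedArea(AEB) = 286/3 ∩ AC · BE = -520/3]
   → A = (0, -35/3)

A = (0, -35/3)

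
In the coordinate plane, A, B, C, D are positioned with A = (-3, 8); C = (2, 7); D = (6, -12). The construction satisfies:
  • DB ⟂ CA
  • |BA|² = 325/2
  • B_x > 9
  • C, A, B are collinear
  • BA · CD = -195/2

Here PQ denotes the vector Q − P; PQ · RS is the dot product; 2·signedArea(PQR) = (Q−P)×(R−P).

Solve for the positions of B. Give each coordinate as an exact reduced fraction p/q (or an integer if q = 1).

1. B_x = 19/2  [C, A, B are collinear ∩ DB ⟂ CA]
2. B_y = 11/2  [C, A, B are collinear ∩ DB ⟂ CA]
   → B = (19/2, 11/2)

B = (19/2, 11/2)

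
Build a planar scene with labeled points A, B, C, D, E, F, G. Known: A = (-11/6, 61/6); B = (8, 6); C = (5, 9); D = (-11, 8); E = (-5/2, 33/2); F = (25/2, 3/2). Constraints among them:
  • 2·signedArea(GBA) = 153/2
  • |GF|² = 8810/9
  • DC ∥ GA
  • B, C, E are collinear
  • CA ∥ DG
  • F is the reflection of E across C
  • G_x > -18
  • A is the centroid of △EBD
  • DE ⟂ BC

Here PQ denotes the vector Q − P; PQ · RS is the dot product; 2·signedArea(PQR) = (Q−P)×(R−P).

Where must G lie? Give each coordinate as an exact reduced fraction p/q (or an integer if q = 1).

G = (-107/6, 55/6)

1. G_x = -107/6  [DC ∥ GA ∩ CA ∥ DG]
2. G_y = 55/6  [DC ∥ GA ∩ CA ∥ DG]
   → G = (-107/6, 55/6)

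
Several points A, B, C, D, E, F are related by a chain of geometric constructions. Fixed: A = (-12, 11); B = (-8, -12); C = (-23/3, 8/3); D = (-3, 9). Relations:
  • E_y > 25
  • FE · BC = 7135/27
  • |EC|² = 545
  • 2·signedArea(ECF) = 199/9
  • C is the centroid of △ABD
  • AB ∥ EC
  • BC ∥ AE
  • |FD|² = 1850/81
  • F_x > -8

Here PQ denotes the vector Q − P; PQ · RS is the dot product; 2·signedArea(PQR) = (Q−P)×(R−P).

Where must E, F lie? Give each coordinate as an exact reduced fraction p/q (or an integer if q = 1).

E = (-35/3, 77/3)
F = (-68/9, 68/9)

1. E_x = -35/3  [AB ∥ EC ∩ BC ∥ AE]
2. E_y = 77/3  [AB ∥ EC ∩ BC ∥ AE]
   → E = (-35/3, 77/3)
3. F_x = -68/9  [FE · BC = 7135/27 ∩ 2·signedArea(ECF) = 199/9]
4. F_y = 68/9  [FE · BC = 7135/27 ∩ 2·signedArea(ECF) = 199/9]
   → F = (-68/9, 68/9)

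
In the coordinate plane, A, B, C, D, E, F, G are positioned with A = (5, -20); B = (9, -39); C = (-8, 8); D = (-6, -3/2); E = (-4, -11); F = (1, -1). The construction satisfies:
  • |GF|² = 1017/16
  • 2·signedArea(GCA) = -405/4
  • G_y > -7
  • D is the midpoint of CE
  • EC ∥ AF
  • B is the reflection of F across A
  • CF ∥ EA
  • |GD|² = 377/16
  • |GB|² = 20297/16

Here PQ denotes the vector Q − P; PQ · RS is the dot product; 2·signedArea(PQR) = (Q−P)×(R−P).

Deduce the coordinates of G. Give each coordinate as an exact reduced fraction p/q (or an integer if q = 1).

G = (-5, -25/4)

1. G_x = -5  [line 28·x + 13·y + 885/4 = 0 ∩ |GB|² = 20297/16]
2. G_y = -25/4  [line 28·x + 13·y + 885/4 = 0 ∩ |GB|² = 20297/16]
   → G = (-5, -25/4)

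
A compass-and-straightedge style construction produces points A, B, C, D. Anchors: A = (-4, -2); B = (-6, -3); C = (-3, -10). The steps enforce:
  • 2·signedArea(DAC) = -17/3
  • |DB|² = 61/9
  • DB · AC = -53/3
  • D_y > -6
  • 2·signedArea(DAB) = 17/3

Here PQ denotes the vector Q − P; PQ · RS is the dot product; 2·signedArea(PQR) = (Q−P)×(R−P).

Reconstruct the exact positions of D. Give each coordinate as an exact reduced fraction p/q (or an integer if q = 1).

D = (-13/3, -5)

1. D_x = -13/3  [DB · AC = -53/3 ∩ 2·signedArea(DAB) = 17/3]
2. D_y = -5  [DB · AC = -53/3 ∩ 2·signedArea(DAB) = 17/3]
   → D = (-13/3, -5)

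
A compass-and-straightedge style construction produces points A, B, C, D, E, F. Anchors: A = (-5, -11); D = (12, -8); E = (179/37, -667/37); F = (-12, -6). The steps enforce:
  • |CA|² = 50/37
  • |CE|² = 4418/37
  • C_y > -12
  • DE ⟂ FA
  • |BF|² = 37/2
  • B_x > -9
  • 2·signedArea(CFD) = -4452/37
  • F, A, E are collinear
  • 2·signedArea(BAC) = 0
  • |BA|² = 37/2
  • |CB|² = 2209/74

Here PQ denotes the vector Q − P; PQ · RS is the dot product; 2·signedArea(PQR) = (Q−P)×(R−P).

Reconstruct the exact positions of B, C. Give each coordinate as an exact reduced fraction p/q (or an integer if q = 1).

1. C_x = -150/37  [line 2·x + 24·y + 10668/37 = 0 ∩ |CE|² = 4418/37]
2. C_y = -432/37  [line 2·x + 24·y + 10668/37 = 0 ∩ |CE|² = 4418/37]
   → C = (-150/37, -432/37)
3. B_x = -17/2  [line 25/37·x + 35/37·y + 510/37 = 0 ∩ |BF|² = 37/2]
4. B_y = -17/2  [line 25/37·x + 35/37·y + 510/37 = 0 ∩ |BF|² = 37/2]
   → B = (-17/2, -17/2)

B = (-17/2, -17/2)
C = (-150/37, -432/37)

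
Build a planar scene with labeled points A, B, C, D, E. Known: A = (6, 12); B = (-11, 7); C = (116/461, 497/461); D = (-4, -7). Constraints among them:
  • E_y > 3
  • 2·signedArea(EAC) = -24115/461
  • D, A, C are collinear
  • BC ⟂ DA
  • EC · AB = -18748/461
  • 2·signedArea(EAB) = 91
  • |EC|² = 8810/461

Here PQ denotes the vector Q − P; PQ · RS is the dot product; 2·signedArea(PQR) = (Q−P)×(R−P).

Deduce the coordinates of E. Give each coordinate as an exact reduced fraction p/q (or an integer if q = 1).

E = (-3, 4)

1. E_x = -3  [EC · AB = -18748/461 ∩ 2·signedArea(EAB) = 91]
2. E_y = 4  [EC · AB = -18748/461 ∩ 2·signedArea(EAB) = 91]
   → E = (-3, 4)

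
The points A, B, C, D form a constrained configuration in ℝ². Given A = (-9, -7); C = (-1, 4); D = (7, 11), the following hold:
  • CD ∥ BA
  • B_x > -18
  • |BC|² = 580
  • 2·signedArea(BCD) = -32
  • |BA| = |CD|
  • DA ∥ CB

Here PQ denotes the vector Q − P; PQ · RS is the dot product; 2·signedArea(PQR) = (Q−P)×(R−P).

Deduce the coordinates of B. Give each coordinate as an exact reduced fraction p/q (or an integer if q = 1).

1. B_x = -17  [CD ∥ BA ∩ DA ∥ CB]
2. B_y = -14  [CD ∥ BA ∩ DA ∥ CB]
   → B = (-17, -14)

B = (-17, -14)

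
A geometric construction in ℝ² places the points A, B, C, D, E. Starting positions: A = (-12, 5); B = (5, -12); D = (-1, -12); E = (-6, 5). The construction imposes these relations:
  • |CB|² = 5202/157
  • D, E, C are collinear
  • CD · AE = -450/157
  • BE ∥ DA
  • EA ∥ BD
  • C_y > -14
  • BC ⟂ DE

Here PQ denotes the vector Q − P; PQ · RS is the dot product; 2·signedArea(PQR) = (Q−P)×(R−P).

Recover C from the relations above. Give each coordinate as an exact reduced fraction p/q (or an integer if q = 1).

C = (-82/157, -2139/157)

1. C_x = -82/157  [D, E, C are collinear ∩ BC ⟂ DE]
2. C_y = -2139/157  [D, E, C are collinear ∩ BC ⟂ DE]
   → C = (-82/157, -2139/157)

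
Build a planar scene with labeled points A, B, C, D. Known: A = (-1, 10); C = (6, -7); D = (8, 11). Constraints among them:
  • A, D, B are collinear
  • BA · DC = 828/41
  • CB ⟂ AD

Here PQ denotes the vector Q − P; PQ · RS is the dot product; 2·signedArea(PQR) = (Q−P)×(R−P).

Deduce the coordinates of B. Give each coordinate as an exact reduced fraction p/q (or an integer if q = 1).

1. B_x = 166/41  [A, D, B are collinear ∩ CB ⟂ AD]
2. B_y = 433/41  [A, D, B are collinear ∩ CB ⟂ AD]
   → B = (166/41, 433/41)

B = (166/41, 433/41)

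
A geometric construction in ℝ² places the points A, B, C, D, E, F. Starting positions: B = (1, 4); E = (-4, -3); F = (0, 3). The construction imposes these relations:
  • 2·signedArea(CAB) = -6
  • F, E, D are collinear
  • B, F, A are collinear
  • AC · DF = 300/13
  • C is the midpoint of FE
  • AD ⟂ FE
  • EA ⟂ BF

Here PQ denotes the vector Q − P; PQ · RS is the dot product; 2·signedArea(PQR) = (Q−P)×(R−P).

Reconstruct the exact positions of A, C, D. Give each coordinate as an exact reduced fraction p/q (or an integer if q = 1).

1. A_x = -5  [B, F, A are collinear ∩ EA ⟂ BF]
2. A_y = -2  [B, F, A are collinear ∩ EA ⟂ BF]
   → A = (-5, -2)
3. C_x = -2  [C is the midpoint of FE]
4. C_y = 0  [C is the midpoint of FE]
   → C = (-2, 0)
5. D_x = -50/13  [F, E, D are collinear ∩ AD ⟂ FE]
6. D_y = -36/13  [F, E, D are collinear ∩ AD ⟂ FE]
   → D = (-50/13, -36/13)

A = (-5, -2)
C = (-2, 0)
D = (-50/13, -36/13)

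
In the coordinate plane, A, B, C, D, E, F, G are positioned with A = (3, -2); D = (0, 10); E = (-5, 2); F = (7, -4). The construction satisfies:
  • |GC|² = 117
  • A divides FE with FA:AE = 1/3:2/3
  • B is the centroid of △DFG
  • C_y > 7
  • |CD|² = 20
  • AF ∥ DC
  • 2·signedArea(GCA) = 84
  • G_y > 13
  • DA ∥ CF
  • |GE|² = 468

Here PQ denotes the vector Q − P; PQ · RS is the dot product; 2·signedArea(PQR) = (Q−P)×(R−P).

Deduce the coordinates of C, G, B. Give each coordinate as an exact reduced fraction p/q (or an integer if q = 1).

B = (20/3, 20/3)
C = (4, 8)
G = (13, 14)

1. C_x = 4  [DA ∥ CF ∩ AF ∥ DC]
2. C_y = 8  [DA ∥ CF ∩ AF ∥ DC]
   → C = (4, 8)
3. G_x = 13  [line 10·x + -1·y + -116 = 0 ∩ |GE|² = 468]
4. G_y = 14  [line 10·x + -1·y + -116 = 0 ∩ |GE|² = 468]
   → G = (13, 14)
5. B_x = 20/3  [B is the centroid of △DFG]
6. B_y = 20/3  [B is the centroid of △DFG]
   → B = (20/3, 20/3)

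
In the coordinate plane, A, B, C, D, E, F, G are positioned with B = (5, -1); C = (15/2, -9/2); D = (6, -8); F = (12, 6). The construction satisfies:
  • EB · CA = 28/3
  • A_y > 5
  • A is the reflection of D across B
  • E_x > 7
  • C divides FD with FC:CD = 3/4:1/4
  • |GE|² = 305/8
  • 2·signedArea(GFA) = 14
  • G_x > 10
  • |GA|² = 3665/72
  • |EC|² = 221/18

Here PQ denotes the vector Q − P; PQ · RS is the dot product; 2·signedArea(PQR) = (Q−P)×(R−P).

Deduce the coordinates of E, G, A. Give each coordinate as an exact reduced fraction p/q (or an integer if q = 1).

1. A_x = 4  [A is the reflection of D across B]
2. A_y = 6  [A is the reflection of D across B]
   → A = (4, 6)
3. E_x = 23/3  [line 7/2·x + -21/2·y + -112/3 = 0 ∩ |EC|² = 221/18]
4. E_y = -1  [line 7/2·x + -21/2·y + -112/3 = 0 ∩ |EC|² = 221/18]
   → E = (23/3, -1)
5. G_y = 17/4  [2·signedArea(GFA) = 14]
6. G_x = 131/12  [|GA|² = 3665/72]
   → G = (131/12, 17/4)

A = (4, 6)
E = (23/3, -1)
G = (131/12, 17/4)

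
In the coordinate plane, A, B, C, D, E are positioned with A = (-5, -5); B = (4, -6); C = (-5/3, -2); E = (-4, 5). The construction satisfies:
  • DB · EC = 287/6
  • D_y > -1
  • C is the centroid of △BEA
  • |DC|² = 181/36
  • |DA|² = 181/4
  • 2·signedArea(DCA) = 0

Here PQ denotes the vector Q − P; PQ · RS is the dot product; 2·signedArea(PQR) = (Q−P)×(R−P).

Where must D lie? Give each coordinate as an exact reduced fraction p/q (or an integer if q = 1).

1. D_x = 0  [2·signedArea(DCA) = 0 ∩ DB · EC = 287/6]
2. D_y = -1/2  [2·signedArea(DCA) = 0 ∩ DB · EC = 287/6]
   → D = (0, -1/2)

D = (0, -1/2)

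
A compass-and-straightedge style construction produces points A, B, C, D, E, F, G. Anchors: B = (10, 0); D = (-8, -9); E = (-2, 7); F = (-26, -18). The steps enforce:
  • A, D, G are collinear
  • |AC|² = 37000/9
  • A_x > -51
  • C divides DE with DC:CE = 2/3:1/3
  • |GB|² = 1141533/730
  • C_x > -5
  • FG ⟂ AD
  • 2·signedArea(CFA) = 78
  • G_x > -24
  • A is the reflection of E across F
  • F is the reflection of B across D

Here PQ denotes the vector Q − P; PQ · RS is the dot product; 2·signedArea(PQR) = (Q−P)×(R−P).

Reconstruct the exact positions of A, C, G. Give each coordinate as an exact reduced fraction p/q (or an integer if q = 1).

A = (-50, -43)
C = (-4, 5/3)
G = (-16991/730, -15597/730)

1. A_x = -50  [A is the reflection of E across F]
2. A_y = -43  [A is the reflection of E across F]
   → A = (-50, -43)
3. C_x = -4  [C divides DE with DC:CE = 2/3:1/3]
4. C_y = 5/3  [C divides DE with DC:CE = 2/3:1/3]
   → C = (-4, 5/3)
5. G_x = -16991/730  [A, D, G are collinear ∩ FG ⟂ AD]
6. G_y = -15597/730  [A, D, G are collinear ∩ FG ⟂ AD]
   → G = (-16991/730, -15597/730)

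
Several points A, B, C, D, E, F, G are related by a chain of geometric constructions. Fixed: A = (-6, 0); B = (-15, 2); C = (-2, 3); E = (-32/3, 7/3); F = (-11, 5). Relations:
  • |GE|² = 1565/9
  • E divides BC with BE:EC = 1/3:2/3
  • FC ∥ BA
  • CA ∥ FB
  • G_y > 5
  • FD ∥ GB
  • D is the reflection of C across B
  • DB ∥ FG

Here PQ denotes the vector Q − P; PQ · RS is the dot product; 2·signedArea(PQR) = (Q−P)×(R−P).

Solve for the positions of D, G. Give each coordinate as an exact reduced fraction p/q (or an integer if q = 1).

1. D_x = -28  [D is the reflection of C across B]
2. D_y = 1  [D is the reflection of C across B]
   → D = (-28, 1)
3. G_x = 2  [FD ∥ GB ∩ DB ∥ FG]
4. G_y = 6  [FD ∥ GB ∩ DB ∥ FG]
   → G = (2, 6)

D = (-28, 1)
G = (2, 6)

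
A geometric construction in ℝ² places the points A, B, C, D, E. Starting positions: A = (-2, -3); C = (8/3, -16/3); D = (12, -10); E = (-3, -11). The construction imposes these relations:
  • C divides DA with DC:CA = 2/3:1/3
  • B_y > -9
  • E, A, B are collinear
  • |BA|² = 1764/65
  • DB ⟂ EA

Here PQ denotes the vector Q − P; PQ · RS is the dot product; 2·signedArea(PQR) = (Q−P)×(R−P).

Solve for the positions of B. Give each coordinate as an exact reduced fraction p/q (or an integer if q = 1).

B = (-172/65, -531/65)

1. B_x = -172/65  [E, A, B are collinear ∩ DB ⟂ EA]
2. B_y = -531/65  [E, A, B are collinear ∩ DB ⟂ EA]
   → B = (-172/65, -531/65)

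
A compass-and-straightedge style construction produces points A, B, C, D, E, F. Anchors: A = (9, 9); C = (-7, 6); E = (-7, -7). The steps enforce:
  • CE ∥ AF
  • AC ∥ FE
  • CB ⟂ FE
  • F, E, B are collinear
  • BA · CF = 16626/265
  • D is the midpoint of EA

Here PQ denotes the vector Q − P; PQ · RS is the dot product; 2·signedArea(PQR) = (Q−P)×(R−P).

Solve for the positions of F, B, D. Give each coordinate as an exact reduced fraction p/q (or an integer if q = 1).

1. F_x = 9  [AC ∥ FE ∩ CE ∥ AF]
2. F_y = -4  [AC ∥ FE ∩ CE ∥ AF]
   → F = (9, -4)
3. B_x = -1231/265  [F, E, B are collinear ∩ CB ⟂ FE]
4. B_y = -1738/265  [F, E, B are collinear ∩ CB ⟂ FE]
   → B = (-1231/265, -1738/265)
5. D_x = 1  [D is the midpoint of EA]
6. D_y = 1  [D is the midpoint of EA]
   → D = (1, 1)

B = (-1231/265, -1738/265)
D = (1, 1)
F = (9, -4)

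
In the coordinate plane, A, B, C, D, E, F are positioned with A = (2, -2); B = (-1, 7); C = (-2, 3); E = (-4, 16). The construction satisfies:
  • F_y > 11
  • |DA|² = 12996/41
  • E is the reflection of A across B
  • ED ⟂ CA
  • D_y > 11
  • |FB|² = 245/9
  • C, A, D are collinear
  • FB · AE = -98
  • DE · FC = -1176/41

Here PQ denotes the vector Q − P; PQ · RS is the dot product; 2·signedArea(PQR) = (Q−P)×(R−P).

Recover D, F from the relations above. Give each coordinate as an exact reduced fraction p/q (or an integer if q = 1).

D = (-374/41, 488/41)
F = (-10/3, 35/3)

1. D_x = -374/41  [C, A, D are collinear ∩ ED ⟂ CA]
2. D_y = 488/41  [C, A, D are collinear ∩ ED ⟂ CA]
   → D = (-374/41, 488/41)
3. F_x = -10/3  [FB · AE = -98 ∩ DE · FC = -1176/41]
4. F_y = 35/3  [FB · AE = -98 ∩ DE · FC = -1176/41]
   → F = (-10/3, 35/3)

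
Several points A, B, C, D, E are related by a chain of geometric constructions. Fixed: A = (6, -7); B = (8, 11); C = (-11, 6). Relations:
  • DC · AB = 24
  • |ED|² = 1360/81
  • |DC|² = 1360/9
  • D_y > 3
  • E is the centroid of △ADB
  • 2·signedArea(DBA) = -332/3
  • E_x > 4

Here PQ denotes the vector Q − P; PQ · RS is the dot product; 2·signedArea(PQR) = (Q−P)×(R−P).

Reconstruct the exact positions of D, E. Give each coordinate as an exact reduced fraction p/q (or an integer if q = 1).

1. D_x = 1  [2·signedArea(DBA) = -332/3 ∩ DC · AB = 24]
2. D_y = 10/3  [2·signedArea(DBA) = -332/3 ∩ DC · AB = 24]
   → D = (1, 10/3)
3. E_x = 5  [E is the centroid of △ADB]
4. E_y = 22/9  [E is the centroid of △ADB]
   → E = (5, 22/9)

D = (1, 10/3)
E = (5, 22/9)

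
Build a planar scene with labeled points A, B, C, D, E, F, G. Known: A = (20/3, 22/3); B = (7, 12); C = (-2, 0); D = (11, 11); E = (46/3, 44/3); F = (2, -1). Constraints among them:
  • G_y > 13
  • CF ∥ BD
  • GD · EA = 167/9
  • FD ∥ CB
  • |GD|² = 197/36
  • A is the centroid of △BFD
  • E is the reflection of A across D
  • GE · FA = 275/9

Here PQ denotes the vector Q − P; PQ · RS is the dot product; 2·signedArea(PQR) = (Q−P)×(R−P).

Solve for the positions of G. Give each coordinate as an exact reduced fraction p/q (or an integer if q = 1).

1. G_x = 67/6  [GD · EA = 167/9 ∩ GE · FA = 275/9]
2. G_y = 40/3  [GD · EA = 167/9 ∩ GE · FA = 275/9]
   → G = (67/6, 40/3)

G = (67/6, 40/3)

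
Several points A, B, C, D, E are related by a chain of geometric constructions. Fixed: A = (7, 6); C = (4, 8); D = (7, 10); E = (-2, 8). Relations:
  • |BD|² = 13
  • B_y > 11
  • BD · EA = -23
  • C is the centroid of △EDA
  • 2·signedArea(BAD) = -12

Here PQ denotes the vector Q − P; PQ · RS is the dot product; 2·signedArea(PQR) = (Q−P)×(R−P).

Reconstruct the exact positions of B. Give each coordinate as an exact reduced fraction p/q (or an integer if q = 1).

B = (10, 12)

1. B_x = 10  [BD · EA = -23 ∩ 2·signedArea(BAD) = -12]
2. B_y = 12  [BD · EA = -23 ∩ 2·signedArea(BAD) = -12]
   → B = (10, 12)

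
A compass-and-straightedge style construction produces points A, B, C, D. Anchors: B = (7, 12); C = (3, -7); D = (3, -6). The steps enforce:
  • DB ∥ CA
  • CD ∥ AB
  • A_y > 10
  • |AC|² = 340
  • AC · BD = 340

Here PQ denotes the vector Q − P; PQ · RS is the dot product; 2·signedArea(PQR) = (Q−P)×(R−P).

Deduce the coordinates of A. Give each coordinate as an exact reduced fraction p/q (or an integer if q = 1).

1. A_x = 7  [CD ∥ AB ∩ DB ∥ CA]
2. A_y = 11  [CD ∥ AB ∩ DB ∥ CA]
   → A = (7, 11)

A = (7, 11)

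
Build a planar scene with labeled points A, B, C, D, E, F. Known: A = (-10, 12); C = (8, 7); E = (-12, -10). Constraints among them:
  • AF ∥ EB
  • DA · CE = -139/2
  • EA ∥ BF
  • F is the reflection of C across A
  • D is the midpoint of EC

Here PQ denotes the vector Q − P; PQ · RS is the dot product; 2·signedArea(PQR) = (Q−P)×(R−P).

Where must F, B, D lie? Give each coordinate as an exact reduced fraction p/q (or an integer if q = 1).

B = (-30, -5)
D = (-2, -3/2)
F = (-28, 17)

1. F_x = -28  [F is the reflection of C across A]
2. F_y = 17  [F is the reflection of C across A]
   → F = (-28, 17)
3. B_x = -30  [EA ∥ BF ∩ AF ∥ EB]
4. B_y = -5  [EA ∥ BF ∩ AF ∥ EB]
   → B = (-30, -5)
5. D_x = -2  [D is the midpoint of EC]
6. D_y = -3/2  [D is the midpoint of EC]
   → D = (-2, -3/2)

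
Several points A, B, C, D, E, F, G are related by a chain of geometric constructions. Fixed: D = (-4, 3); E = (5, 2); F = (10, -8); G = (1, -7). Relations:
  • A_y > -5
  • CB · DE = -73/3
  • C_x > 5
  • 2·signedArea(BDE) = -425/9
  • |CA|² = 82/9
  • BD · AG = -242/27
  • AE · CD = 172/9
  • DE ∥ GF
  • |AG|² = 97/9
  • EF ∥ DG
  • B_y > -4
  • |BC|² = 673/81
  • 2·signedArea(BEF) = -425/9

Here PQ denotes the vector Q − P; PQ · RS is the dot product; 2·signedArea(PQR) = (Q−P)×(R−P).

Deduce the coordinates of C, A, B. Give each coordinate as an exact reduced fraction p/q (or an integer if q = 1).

1. B_x = 25/9  [2·signedArea(BEF) = -425/9 ∩ 2·signedArea(BDE) = -425/9]
2. B_y = -3  [2·signedArea(BEF) = -425/9 ∩ 2·signedArea(BDE) = -425/9]
   → B = (25/9, -3)
3. A_x = 7/3  [line 61/9·x + -6·y + -1075/27 = 0 ∩ |AG|² = 97/9]
4. A_y = -4  [line 61/9·x + -6·y + -1075/27 = 0 ∩ |AG|² = 97/9]
   → A = (7/3, -4)
5. C_x = 16/3  [CB · DE = -73/3 ∩ AE · CD = 172/9]
6. C_y = -13/3  [CB · DE = -73/3 ∩ AE · CD = 172/9]
   → C = (16/3, -13/3)

A = (7/3, -4)
B = (25/9, -3)
C = (16/3, -13/3)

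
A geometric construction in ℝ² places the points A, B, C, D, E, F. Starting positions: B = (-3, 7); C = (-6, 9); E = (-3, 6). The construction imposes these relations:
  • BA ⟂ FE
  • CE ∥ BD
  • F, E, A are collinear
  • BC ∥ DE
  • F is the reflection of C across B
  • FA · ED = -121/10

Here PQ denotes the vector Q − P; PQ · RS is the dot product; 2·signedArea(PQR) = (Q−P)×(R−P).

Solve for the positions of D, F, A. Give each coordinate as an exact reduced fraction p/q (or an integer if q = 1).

1. D_x = 0  [BC ∥ DE ∩ CE ∥ BD]
2. D_y = 4  [BC ∥ DE ∩ CE ∥ BD]
   → D = (0, 4)
3. F_x = 0  [F is the reflection of C across B]
4. F_y = 5  [F is the reflection of C across B]
   → F = (0, 5)
5. A_x = -33/10  [F, E, A are collinear ∩ BA ⟂ FE]
6. A_y = 61/10  [F, E, A are collinear ∩ BA ⟂ FE]
   → A = (-33/10, 61/10)

A = (-33/10, 61/10)
D = (0, 4)
F = (0, 5)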